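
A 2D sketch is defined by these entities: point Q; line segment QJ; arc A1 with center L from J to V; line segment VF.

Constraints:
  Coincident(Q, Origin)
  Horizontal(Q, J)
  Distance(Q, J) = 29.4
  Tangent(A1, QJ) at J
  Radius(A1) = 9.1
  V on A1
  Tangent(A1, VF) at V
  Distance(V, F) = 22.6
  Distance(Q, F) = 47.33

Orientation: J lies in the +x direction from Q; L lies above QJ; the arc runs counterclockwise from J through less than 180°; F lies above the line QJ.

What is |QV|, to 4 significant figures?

39.84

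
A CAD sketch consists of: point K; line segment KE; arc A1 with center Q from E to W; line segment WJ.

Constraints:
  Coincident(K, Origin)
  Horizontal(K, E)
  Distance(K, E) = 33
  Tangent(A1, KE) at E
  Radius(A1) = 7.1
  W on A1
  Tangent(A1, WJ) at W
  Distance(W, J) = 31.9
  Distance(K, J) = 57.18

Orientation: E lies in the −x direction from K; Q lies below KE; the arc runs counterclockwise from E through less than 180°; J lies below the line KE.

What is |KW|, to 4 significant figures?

40.62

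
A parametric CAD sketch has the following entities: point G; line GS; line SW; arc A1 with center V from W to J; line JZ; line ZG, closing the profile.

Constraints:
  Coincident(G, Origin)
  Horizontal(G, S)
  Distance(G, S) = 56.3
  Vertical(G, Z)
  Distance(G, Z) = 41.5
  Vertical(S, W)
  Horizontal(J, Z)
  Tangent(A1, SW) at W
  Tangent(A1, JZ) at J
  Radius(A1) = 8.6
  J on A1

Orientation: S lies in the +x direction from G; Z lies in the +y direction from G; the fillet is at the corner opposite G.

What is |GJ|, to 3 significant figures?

63.2

The virtual corner opposite G is at (56.3, 41.5). The tangent condition forces VW to be normal to SW and since A1 is tangent to JZ there, VJ ⟂ JZ, with radius 8.6, so the center V sits 8.6 in from both sides at V = (47.7, 32.9). That places the tangent points at W = (56.3, 32.9) on SW and J = (47.7, 41.5) on JZ. Then |GJ| = |J − G| = 63.2.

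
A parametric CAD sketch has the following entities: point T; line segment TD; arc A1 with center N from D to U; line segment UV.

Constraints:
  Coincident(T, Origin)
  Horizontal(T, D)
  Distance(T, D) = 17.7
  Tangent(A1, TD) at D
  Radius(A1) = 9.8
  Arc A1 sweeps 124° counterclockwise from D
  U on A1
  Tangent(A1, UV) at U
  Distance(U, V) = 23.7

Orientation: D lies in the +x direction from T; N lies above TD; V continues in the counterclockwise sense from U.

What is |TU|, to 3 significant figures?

30.0

T is at the origin; TD is horizontal with |TD| = 17.7 and D on the +x side, so D = (17.7, 0.00). Tangency of A1 to TD means the radius ND is perpendicular to TD, so N = D + (0, 9.8) = (17.7, 9.80). On A1, D sits at bearing -90° from N; a 124° counterclockwise sweep puts U at bearing 34°, so U = N + 9.8·(cos 34°, sin 34°) = (25.8, 15.3). Then |TU| = |U − T| = 30.0.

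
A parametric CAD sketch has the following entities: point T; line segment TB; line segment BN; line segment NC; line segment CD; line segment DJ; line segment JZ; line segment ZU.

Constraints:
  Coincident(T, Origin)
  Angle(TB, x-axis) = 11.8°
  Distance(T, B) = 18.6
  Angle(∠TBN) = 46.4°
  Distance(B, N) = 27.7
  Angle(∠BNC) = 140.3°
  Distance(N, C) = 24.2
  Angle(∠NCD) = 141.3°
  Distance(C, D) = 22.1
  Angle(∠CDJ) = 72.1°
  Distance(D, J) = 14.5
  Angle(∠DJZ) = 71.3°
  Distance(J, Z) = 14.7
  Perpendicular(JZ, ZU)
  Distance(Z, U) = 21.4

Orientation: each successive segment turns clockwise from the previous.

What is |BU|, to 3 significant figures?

69.4

T is at the origin; TB runs at 11.8° with length 18.6, so B = (18.2, 3.80). ∠TBN = 46.4° gives BN at -122° from the x-axis; with |BN| = 27.7, N = (3.61, -19.7). ∠BNC = 140.3° gives NC at -162° from the x-axis; with |NC| = 24.2, C = (-19.3, -27.4). ∠NCD = 141.3° gives CD at 160° from the x-axis; with |CD| = 22.1, D = (-40.1, -19.8). ∠CDJ = 72.1° gives DJ at 51.9° from the x-axis; with |DJ| = 14.5, J = (-31.1, -8.38). ∠DJZ = 71.3° gives JZ at -56.8° from the x-axis; with |JZ| = 14.7, Z = (-23.1, -20.7). The perpendicularity gives ZU at right angles to JZ, so ZU runs at -147°; with |ZU| = 21.4, U = (-41.0, -32.4). Then |BU| = |U − B| = 69.4.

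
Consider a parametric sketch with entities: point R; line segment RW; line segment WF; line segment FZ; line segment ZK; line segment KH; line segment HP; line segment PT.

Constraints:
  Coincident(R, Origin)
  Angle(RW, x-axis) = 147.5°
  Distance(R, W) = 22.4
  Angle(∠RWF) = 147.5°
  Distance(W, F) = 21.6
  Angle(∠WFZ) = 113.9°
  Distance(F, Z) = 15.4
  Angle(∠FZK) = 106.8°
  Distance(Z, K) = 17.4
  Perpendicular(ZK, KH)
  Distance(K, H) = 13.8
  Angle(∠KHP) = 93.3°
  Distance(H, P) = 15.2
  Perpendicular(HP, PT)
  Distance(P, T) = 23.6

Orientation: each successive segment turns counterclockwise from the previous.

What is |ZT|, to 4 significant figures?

8.928

R is at the origin; RW runs at 147.5° with length 22.4, so W = (-18.89, 12.04). ∠RWF = 147.5° gives WF at -180.0° from the x-axis; with |WF| = 21.6, F = (-40.49, 12.04). ∠WFZ = 113.9° gives FZ at -113.9° from the x-axis; with |FZ| = 15.4, Z = (-46.73, -2.044). ∠FZK = 106.8° gives ZK at -40.70° from the x-axis; with |ZK| = 17.4, K = (-33.54, -13.39). ZK ⟂ KH, so KH runs at 49.30°; with |KH| = 13.8, H = (-24.54, -2.928). ∠KHP = 93.3° gives HP at 136.0° from the x-axis; with |HP| = 15.2, P = (-35.47, 7.631). The perpendicularity gives PT at right angles to HP, so PT runs at -134.0°; with |PT| = 23.6, T = (-51.87, -9.346). Then |ZT| = |T − Z| = 8.928.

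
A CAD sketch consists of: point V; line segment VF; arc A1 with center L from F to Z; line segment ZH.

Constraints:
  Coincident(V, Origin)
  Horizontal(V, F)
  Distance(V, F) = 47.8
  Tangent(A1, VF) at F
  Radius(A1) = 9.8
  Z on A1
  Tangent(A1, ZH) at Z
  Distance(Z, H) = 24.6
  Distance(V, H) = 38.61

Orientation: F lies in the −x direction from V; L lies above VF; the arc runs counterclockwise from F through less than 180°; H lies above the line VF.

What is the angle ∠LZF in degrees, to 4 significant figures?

58.94°

Checks: V.y = 0.00, F.y = 0.00 ✓; |LZ| = 9.800 ✓; ∠(LZ, ZH) = 90.00° ✓; |ZH| = 24.60 ✓; |VH| = 38.61 ✓.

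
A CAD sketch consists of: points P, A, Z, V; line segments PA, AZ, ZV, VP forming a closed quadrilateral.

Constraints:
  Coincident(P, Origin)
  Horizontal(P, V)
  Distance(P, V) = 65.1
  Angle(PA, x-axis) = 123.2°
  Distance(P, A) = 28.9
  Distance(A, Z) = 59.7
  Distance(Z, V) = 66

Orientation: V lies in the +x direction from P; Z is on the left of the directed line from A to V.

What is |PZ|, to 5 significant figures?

66.869

Checks: |AZ| = 59.70 ✓; |ZV| = 66.00 ✓.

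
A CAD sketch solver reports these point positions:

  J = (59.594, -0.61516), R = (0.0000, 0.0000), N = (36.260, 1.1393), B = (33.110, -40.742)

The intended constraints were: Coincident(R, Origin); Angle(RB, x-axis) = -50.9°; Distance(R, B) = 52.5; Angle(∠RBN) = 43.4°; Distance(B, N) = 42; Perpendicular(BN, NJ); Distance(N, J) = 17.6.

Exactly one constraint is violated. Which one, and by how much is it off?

Distance(N, J) = 17.6 — off by 5.80.

R = (0.00, 0.00) ✓; RB at -50.90° ✓; |RB| = 52.50 ✓; ∠RBN = 43.40° ✓; |BN| = 42.00 ✓; ∠(BN, NJ) = 90.00° ✓; |NJ| = 23.40 ✗.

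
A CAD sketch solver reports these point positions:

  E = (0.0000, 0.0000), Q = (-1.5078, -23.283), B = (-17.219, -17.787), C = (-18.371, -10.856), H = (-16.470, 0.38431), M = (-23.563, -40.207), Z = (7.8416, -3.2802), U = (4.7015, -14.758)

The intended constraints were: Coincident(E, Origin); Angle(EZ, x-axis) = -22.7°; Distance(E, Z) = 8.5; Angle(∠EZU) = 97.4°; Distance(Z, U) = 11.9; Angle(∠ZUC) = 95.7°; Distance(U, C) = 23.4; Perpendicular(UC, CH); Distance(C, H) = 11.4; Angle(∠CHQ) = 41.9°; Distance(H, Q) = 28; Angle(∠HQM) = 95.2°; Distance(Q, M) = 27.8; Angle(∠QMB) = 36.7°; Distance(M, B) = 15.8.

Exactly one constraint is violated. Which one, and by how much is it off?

Distance(M, B) = 15.8 — off by 7.50.

E = (0.00, 0.00) ✓; EZ at -22.70° ✓; |EZ| = 8.500 ✓; ∠EZU = 97.40° ✓; |ZU| = 11.90 ✓; ∠ZUC = 95.70° ✓; |UC| = 23.40 ✓; ∠(UC, CH) = 90.00° ✓; |CH| = 11.40 ✓; ∠CHQ = 41.90° ✓; |HQ| = 28.00 ✓; ∠HQM = 95.20° ✓; |QM| = 27.80 ✓; ∠QMB = 36.70° ✓; |MB| = 23.30 ✗.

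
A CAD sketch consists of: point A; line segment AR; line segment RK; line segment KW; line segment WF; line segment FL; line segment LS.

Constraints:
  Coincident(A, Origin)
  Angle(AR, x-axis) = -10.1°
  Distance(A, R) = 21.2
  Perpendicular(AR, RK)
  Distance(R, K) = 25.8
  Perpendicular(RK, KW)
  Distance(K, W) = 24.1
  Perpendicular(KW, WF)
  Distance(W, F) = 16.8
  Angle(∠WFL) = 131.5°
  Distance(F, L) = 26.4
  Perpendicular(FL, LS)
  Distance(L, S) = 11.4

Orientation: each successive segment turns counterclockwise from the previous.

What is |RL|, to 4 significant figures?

9.532

A is at the origin; AR runs at -10.1° with length 21.2, so R = (20.87, -3.718). The perpendicularity gives RK at right angles to AR, so RK runs at 79.90°; with |RK| = 25.8, K = (25.40, 21.68). The perpendicularity gives KW at right angles to RK, so KW runs at 169.9°; with |KW| = 24.1, W = (1.669, 25.91). KW ⟂ WF, so WF runs at -100.1°; with |WF| = 16.8, F = (-1.277, 9.369). ∠WFL = 131.5° gives FL at -51.60° from the x-axis; with |FL| = 26.4, L = (15.12, -11.32). Then |RL| = |L − R| = 9.532.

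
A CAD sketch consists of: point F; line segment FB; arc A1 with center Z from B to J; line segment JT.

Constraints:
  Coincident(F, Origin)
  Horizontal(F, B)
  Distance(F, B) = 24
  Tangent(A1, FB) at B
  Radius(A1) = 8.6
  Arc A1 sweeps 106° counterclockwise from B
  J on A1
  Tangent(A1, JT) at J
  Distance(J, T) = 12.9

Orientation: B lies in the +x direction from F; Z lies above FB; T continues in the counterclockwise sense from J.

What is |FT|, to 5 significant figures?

37.021

On A1, B sits at bearing -90° from Z; a 106° counterclockwise sweep puts J at bearing 16°, so J = Z + 8.6·(cos 16°, sin 16°) = (32.267, 10.970). A1 meets JT tangentially, so ZJ is at right angles to JT, so JT runs along (−sin 16°, cos 16°); with |JT| = 12.9, T = (28.711, 23.371). Then |FT| = |T − F| = 37.021.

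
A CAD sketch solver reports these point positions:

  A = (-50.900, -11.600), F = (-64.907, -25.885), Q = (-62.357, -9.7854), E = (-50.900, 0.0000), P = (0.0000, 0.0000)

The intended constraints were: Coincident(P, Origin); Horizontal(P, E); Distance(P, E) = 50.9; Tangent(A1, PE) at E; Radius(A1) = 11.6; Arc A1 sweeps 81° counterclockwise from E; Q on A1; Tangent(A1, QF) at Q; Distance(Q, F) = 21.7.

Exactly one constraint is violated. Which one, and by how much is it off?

Distance(Q, F) = 21.7 — off by 5.40.

P = (0.00, 0.00) ✓; P.y = 0.00, E.y = 0.00 ✓; |PE| = 50.90 ✓; ∠(AE, EP) = 90.00° ✓; |AE| = 11.60 ✓; bearing(A→Q) − bearing(A→E) = 81.00° ✓; |AQ| = 11.60 ✓; ∠(AQ, QF) = 90.00° ✓; |QF| = 16.30 ✗.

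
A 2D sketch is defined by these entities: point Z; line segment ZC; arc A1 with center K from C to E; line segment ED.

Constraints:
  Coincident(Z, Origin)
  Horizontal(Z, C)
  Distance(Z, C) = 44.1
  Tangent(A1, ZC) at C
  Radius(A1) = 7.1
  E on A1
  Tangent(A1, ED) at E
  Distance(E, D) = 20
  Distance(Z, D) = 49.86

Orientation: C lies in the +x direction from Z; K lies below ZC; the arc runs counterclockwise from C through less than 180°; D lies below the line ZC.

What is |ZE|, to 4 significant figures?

38.11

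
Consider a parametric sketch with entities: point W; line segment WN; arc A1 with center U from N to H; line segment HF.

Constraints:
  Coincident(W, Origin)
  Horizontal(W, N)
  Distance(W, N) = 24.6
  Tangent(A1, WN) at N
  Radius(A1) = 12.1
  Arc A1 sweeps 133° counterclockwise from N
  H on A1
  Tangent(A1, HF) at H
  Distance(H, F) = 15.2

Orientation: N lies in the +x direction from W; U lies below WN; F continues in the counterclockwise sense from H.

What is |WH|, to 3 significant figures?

25.7

W is at the origin; WN is horizontal with |WN| = 24.6 and N on the +x side, so N = (24.6, 0.00). Since A1 is tangent to WN there, UN ⟂ WN, so U = N + (0, -12.1) = (24.6, -12.1). On A1, N sits at bearing 90° from U; a 133° counterclockwise sweep puts H at bearing 223°, so H = U + 12.1·(cos 223°, sin 223°) = (15.8, -20.4). Then |WH| = |H − W| = 25.7.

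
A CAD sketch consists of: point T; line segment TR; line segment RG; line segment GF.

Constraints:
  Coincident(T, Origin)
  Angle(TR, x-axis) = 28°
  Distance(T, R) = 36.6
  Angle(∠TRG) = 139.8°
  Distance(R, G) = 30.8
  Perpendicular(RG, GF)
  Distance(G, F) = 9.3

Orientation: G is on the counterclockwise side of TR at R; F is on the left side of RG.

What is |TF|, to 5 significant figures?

60.476

∠TRG = 139.8°, so RG runs at 28.0° + (180° − 139.8°) = 68.200° from the x-axis; with |RG| = 30.8, G = R + 30.8·(cos 68.200°, sin 68.200°) = (43.754, 45.780). The perpendicularity gives GF at right angles to RG; with |GF| = 9.3 on the left of RG, F = G + 9.3·(-0.92849, 0.37137) = (35.119, 49.234). Then |TF| = |F − T| = 60.476.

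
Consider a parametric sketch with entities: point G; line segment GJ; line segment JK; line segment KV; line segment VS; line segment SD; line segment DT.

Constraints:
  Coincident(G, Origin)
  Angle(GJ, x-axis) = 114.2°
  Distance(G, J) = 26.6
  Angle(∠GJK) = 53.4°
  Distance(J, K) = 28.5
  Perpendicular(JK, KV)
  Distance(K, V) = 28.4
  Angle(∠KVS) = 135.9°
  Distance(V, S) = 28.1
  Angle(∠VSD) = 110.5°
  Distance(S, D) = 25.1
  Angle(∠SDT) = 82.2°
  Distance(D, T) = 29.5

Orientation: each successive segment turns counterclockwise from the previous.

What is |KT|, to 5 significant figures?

30.287

G is at the origin; GJ runs at 114.2° with length 26.6, so J = (-10.904, 24.262). ∠GJK = 53.4° gives JK at -119.20° from the x-axis; with |JK| = 28.5, K = (-24.808, -0.61588). JK is perpendicular to KV, so KV runs at -29.200°; with |KV| = 28.4, V = (-0.016966, -14.471). ∠KVS = 135.9° gives VS at 14.900° from the x-axis; with |VS| = 28.1, S = (27.138, -7.2457). ∠VSD = 110.5° gives SD at 84.400° from the x-axis; with |SD| = 25.1, D = (29.588, 17.735). ∠SDT = 82.2° gives DT at -177.80° from the x-axis; with |DT| = 29.5, T = (0.10928, 16.602). Then |KT| = |T − K| = 30.287.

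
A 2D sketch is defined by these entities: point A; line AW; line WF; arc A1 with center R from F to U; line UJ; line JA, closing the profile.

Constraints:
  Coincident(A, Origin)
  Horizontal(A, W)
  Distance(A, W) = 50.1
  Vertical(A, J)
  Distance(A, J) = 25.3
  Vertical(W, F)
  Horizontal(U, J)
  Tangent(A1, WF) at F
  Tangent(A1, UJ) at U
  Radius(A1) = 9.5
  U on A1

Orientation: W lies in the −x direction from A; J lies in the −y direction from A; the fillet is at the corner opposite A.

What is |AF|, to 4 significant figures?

52.53

A is at the origin; AW is horizontal with |AW| = 50.1 and W on the −x side, so W = (-50.10, 0.000). AJ is vertical with |AJ| = 25.3 and J on the −y side, so J = (0.000, -25.30). The virtual corner opposite A is at (-50.10, -25.30). The tangent condition forces RF to be normal to WF and tangency of A1 to UJ means the radius RU is perpendicular to UJ, with radius 9.5, so the center R sits 9.5 in from both sides at R = (-40.60, -15.80). That places the tangent points at F = (-50.10, -15.80) on WF and U = (-40.60, -25.30) on UJ. Then |AF| = |F − A| = 52.53.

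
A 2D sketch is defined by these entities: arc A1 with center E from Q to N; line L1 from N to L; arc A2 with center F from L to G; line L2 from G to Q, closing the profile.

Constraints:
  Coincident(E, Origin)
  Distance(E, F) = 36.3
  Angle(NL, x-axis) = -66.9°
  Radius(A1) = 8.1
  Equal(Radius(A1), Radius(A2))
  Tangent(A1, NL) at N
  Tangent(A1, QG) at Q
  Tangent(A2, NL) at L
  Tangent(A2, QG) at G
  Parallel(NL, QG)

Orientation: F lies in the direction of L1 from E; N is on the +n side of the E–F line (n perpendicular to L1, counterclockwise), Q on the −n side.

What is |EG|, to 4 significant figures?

37.19

Tangency of A1 to both parallel lines with radius 8.1 puts N and Q at E ± 8.1·n: N = (7.451, 3.178), Q = (-7.451, -3.178). Equal radii place L and G the same way about F: L = F + 8.1·n = (21.69, -30.21), G = F − 8.1·n = (6.791, -36.57). Then |EG| = |G − E| = 37.19.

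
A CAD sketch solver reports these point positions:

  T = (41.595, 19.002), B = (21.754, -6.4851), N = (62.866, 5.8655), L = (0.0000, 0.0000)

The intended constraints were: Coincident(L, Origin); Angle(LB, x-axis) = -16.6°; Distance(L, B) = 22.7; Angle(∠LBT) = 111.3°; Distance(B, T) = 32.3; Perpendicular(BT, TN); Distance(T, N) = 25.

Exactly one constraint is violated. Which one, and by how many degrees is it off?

Perpendicular(BT, TN) — off by 6.20°.

L = (0.00, 0.00) ✓; LB at -16.60° ✓; |LB| = 22.70 ✓; ∠LBT = 111.3° ✓; |BT| = 32.30 ✓; ∠(BT, TN) = 83.80° ✗; |TN| = 25.00 ✓.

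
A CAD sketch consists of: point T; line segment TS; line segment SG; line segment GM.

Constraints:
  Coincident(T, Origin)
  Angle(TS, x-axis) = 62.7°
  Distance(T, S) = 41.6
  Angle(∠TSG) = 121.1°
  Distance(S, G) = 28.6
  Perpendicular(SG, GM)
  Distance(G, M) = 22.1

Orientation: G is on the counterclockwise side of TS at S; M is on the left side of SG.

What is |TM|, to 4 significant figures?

51.88

T is at the origin; TS runs at 62.7° with length 41.6, so S = 41.6·(cos 62.7°, sin 62.7°) = (19.08, 36.97). ∠TSG = 121.1°, so SG runs at 62.7° + (180° − 121.1°) = 121.6° from the x-axis; with |SG| = 28.6, G = S + 28.6·(cos 121.6°, sin 121.6°) = (4.094, 61.33). SG is perpendicular to GM; with |GM| = 22.1 on the left of SG, M = G + 22.1·(-0.8517, -0.5240) = (-14.73, 49.75). Then |TM| = |M − T| = 51.88.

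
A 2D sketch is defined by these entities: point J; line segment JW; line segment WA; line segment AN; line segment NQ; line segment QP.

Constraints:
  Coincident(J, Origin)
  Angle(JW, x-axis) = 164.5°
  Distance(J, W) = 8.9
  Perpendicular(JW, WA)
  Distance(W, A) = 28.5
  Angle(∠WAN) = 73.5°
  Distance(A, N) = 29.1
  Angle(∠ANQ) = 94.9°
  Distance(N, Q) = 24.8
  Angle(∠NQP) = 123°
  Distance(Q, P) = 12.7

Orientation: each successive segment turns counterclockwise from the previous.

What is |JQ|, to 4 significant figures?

14.59

∠WAN = 73.5° gives AN at 1.000° from the x-axis; with |AN| = 29.1, N = (12.90, -24.58). ∠ANQ = 94.9° gives NQ at 86.10° from the x-axis; with |NQ| = 24.8, Q = (14.59, 0.1654). Then |JQ| = |Q − J| = 14.59.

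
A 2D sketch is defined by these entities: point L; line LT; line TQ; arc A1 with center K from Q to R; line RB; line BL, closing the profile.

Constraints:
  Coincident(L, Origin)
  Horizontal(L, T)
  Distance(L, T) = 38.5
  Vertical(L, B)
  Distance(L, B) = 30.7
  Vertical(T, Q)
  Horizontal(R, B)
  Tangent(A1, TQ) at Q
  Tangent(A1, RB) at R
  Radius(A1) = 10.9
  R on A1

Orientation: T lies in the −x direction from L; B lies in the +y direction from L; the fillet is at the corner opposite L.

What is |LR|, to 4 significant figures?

41.28

L is at the origin; LT is horizontal with |LT| = 38.5 and T on the −x side, so T = (-38.50, 0.000). LB is vertical with |LB| = 30.7 and B on the +y side, so B = (0.000, 30.70). The virtual corner opposite L is at (-38.50, 30.70). A1 meets TQ tangentially, so KQ is at right angles to TQ and since A1 is tangent to RB there, KR ⟂ RB, with radius 10.9, so the center K sits 10.9 in from both sides at K = (-27.60, 19.80). That places the tangent points at Q = (-38.50, 19.80) on TQ and R = (-27.60, 30.70) on RB. Then |LR| = |R − L| = 41.28.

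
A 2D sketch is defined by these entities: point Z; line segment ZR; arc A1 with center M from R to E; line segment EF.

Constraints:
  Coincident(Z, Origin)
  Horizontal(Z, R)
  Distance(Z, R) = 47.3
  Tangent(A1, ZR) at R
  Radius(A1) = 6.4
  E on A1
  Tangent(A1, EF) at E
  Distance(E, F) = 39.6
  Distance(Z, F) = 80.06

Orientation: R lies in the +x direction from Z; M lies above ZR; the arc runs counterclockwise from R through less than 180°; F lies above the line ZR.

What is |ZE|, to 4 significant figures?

53.27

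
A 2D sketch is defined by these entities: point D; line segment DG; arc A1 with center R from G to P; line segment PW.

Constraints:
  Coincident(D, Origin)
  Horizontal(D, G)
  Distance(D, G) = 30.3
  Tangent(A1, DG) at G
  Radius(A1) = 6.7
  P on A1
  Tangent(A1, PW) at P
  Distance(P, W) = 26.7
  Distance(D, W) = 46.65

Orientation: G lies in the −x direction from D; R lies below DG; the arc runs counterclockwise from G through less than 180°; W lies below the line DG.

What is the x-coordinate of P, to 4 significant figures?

-36.87

D is at the origin; D and G share the same y with |DG| = 30.3 and G on the −x side, so G = (-30.30, 0.000). Tangency of A1 to DG means the radius RG is perpendicular to DG, so R = G + (0, -6.7) = (-30.30, -6.700). Since RP ⟂ PW (tangency), |RW| = √(6.7² + 26.7²) = 27.53 regardless of where P sits on A1. So W lies on both circle(D, 46.65) and circle(R, 27.53); the below-DG intersection is W = (-31.74, -34.19). P is the foot of the tangent from W: P = (-36.87, -7.989).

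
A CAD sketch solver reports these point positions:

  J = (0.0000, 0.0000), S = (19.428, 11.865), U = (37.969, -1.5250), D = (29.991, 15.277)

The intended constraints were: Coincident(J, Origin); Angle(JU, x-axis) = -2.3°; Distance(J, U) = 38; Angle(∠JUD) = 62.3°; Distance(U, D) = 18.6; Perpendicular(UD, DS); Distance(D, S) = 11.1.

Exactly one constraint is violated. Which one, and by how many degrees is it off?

Perpendicular(UD, DS) — off by 7.50°.

J = (0.00, 0.00) ✓; JU at -2.300° ✓; |JU| = 38.00 ✓; ∠JUD = 62.30° ✓; |UD| = 18.60 ✓; ∠(UD, DS) = 82.50° ✗; |DS| = 11.10 ✓.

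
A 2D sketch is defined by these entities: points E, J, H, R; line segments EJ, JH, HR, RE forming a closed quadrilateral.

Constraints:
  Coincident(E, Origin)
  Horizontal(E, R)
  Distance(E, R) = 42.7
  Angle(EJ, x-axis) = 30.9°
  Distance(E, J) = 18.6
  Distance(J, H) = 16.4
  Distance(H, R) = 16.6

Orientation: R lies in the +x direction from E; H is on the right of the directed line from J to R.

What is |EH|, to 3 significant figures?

26.6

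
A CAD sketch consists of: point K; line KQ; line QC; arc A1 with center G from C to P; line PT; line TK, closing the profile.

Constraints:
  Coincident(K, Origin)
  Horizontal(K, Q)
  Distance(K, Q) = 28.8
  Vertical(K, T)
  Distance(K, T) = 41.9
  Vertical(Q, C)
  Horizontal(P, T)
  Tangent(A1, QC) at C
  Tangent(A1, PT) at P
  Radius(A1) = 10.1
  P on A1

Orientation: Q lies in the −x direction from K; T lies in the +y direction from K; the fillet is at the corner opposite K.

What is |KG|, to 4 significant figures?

36.89

K is at the origin; KQ is horizontal with |KQ| = 28.8 and Q on the −x side, so Q = (-28.80, 0.000). KT is vertical with |KT| = 41.9 and T on the +y side, so T = (0.000, 41.90). The virtual corner opposite K is at (-28.80, 41.90). A1 meets QC tangentially, so GC is at right angles to QC and A1 meets PT tangentially, so GP is at right angles to PT, with radius 10.1, so the center G sits 10.1 in from both sides at G = (-18.70, 31.80). Then |KG| = |G − K| = 36.89.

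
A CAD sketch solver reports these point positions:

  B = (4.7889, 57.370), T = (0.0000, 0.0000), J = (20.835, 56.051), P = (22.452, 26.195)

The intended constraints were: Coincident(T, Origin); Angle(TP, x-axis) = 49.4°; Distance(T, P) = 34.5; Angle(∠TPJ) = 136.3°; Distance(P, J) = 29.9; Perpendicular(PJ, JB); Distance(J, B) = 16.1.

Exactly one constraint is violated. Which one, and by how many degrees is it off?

Perpendicular(PJ, JB) — off by 7.80°.

T = (0.00, 0.00) ✓; TP at 49.40° ✓; |TP| = 34.50 ✓; ∠TPJ = 136.3° ✓; |PJ| = 29.90 ✓; ∠(PJ, JB) = 82.20° ✗; |JB| = 16.10 ✓.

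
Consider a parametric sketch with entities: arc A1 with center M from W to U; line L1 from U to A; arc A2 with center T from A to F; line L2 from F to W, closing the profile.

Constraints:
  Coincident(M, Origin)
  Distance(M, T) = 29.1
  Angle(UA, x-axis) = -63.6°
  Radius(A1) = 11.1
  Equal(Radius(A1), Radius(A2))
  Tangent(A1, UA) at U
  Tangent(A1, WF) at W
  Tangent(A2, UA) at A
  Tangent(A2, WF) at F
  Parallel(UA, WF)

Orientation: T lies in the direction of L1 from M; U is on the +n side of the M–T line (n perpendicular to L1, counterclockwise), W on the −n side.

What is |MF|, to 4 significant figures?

31.15

The slot axis is L1's direction at -63.6°, so u = (cos -63.6°, sin -63.6°) = (0.4446, -0.8957) and n = (−sin -63.6°, cos -63.6°) = (0.8957, 0.4446). M is at the origin and T lies 29.1 along u from M, so T = 29.1·u = (12.94, -26.07). Tangency of A1 to both parallel lines with radius 11.1 puts U and W at M ± 11.1·n: U = (9.942, 4.935), W = (-9.942, -4.935). Equal radii place A and F the same way about T: A = T + 11.1·n = (22.88, -21.13), F = T − 11.1·n = (2.996, -31.00). Then |MF| = |F − M| = 31.15.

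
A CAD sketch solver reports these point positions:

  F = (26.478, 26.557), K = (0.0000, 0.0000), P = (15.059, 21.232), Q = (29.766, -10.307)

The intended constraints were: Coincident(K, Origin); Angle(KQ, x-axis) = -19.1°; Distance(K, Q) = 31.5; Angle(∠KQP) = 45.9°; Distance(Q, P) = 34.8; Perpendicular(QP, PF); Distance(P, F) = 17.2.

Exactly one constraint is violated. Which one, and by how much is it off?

Distance(P, F) = 17.2 — off by 4.60.

K = (0.00, 0.00) ✓; KQ at -19.10° ✓; |KQ| = 31.50 ✓; ∠KQP = 45.90° ✓; |QP| = 34.80 ✓; ∠(QP, PF) = 90.00° ✓; |PF| = 12.60 ✗.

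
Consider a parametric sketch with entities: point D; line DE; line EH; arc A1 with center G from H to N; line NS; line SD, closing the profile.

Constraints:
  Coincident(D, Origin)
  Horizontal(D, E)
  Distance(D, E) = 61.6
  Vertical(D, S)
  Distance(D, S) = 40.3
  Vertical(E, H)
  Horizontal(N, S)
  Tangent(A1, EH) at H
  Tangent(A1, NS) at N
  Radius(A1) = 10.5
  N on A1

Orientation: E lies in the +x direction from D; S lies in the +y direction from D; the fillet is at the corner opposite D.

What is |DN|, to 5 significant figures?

65.079

D is at the origin; D and E share the same y with |DE| = 61.6 and E on the +x side, so E = (61.600, 0.0000). DS is vertical with |DS| = 40.3 and S on the +y side, so S = (0.0000, 40.300). The virtual corner opposite D is at (61.600, 40.300). Since A1 is tangent to EH there, GH ⟂ EH and since A1 is tangent to NS there, GN ⟂ NS, with radius 10.5, so the center G sits 10.5 in from both sides at G = (51.100, 29.800). That places the tangent points at H = (61.600, 29.800) on EH and N = (51.100, 40.300) on NS. Then |DN| = |N − D| = 65.079.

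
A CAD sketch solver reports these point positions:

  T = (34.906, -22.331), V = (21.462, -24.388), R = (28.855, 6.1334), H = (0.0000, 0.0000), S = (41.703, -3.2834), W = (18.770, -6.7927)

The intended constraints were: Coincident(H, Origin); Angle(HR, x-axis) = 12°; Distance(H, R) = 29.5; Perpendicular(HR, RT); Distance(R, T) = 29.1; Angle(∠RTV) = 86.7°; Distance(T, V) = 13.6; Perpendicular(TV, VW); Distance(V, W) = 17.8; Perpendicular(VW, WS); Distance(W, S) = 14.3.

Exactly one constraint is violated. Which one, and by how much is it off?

Distance(W, S) = 14.3 — off by 8.90.

H = (0.00, 0.00) ✓; HR at 12.00° ✓; |HR| = 29.50 ✓; ∠(HR, RT) = 90.00° ✓; |RT| = 29.10 ✓; ∠RTV = 86.70° ✓; |TV| = 13.60 ✓; ∠(TV, VW) = 90.00° ✓; |VW| = 17.80 ✓; ∠(VW, WS) = 90.00° ✓; |WS| = 23.20 ✗.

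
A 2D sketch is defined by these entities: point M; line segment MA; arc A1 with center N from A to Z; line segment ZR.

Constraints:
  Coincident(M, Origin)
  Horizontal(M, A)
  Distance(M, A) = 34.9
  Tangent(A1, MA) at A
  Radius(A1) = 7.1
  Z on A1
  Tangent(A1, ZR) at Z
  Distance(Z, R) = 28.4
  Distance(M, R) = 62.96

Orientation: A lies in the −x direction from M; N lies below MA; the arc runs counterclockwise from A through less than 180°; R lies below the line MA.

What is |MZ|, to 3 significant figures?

40.7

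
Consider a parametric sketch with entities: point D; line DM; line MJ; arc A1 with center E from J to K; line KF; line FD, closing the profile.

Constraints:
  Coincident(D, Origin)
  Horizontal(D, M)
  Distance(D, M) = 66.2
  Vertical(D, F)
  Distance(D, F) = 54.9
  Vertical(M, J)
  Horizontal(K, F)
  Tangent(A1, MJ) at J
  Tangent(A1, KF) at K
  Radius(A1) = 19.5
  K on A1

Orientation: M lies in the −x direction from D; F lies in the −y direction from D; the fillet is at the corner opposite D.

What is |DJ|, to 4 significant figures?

75.07

D is at the origin; DM is horizontal with |DM| = 66.2 and M on the −x side, so M = (-66.20, 0.000). DF is vertical with |DF| = 54.9 and F on the −y side, so F = (0.000, -54.90). The virtual corner opposite D is at (-66.20, -54.90). Since A1 is tangent to MJ there, EJ ⟂ MJ and A1 meets KF tangentially, so EK is at right angles to KF, with radius 19.5, so the center E sits 19.5 in from both sides at E = (-46.70, -35.40). That places the tangent points at J = (-66.20, -35.40) on MJ and K = (-46.70, -54.90) on KF. Then |DJ| = |J − D| = 75.07.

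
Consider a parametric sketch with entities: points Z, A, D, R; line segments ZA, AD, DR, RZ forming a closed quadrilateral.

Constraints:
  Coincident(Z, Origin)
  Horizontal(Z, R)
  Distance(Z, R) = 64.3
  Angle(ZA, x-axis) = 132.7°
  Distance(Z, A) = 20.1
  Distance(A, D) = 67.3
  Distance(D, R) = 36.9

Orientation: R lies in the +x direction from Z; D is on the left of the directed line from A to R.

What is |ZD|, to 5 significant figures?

61.282

Z is at the origin; ZR is horizontal with |ZR| = 64.3 and R in +x, so R = (64.3, 0). ZA runs at 132.7° with |ZA| = 20.1, so A = (-13.631, 14.772). D is determined by |AD| = 67.3 and |DR| = 36.9 together: it lies at the intersection of circle(A, 67.3) and circle(R, 36.9). With |AR| = 79.319, the foot of the radical line on AR is 59.627 from A and the perpendicular offset is √(67.3² − 59.627²) = 31.207. Taking the left-of-AR solution: D = (50.765, 34.328).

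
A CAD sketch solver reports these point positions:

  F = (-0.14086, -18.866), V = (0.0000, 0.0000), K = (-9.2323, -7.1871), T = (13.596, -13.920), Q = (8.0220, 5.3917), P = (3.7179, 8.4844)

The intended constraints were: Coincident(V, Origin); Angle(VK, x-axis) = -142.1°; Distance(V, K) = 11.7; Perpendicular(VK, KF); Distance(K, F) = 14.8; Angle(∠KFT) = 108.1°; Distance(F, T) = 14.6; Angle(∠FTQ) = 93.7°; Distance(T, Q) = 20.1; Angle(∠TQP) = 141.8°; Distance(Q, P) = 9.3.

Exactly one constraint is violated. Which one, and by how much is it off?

Distance(Q, P) = 9.3 — off by 4.00.

V = (0.00, 0.00) ✓; VK at -142.1° ✓; |VK| = 11.70 ✓; ∠(VK, KF) = 90.00° ✓; |KF| = 14.80 ✓; ∠KFT = 108.1° ✓; |FT| = 14.60 ✓; ∠FTQ = 93.70° ✓; |TQ| = 20.10 ✓; ∠TQP = 141.8° ✓; |QP| = 5.300 ✗.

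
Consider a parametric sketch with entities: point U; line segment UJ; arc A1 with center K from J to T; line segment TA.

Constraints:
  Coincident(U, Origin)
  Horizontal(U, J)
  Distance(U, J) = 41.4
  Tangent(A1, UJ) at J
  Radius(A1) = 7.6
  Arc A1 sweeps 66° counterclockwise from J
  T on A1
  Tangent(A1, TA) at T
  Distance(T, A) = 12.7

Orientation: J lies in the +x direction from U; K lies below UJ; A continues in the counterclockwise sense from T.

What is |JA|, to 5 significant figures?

20.154

U is at the origin; U and J share the same y with |UJ| = 41.4 and J on the +x side, so J = (41.400, 0.0000). Since A1 is tangent to UJ there, KJ ⟂ UJ, so K = J + (0, -7.6) = (41.400, -7.6000). On A1, J sits at bearing 90° from K; a 66° counterclockwise sweep puts T at bearing 156°, so T = K + 7.6·(cos 156°, sin 156°) = (34.457, -4.5088). Since A1 is tangent to TA there, KT ⟂ TA, so TA runs along (−sin 156°, cos 156°); with |TA| = 12.7, A = (29.291, -16.111). Then |JA| = |A − J| = 20.154.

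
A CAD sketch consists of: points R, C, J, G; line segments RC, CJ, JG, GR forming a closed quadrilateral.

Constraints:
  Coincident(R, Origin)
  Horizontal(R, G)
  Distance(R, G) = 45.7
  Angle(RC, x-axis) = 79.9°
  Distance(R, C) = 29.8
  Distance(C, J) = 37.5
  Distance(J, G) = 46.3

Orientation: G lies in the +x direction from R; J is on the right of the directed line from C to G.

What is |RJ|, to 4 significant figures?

7.805

Checks: |CJ| = 37.50 ✓; |JG| = 46.30 ✓.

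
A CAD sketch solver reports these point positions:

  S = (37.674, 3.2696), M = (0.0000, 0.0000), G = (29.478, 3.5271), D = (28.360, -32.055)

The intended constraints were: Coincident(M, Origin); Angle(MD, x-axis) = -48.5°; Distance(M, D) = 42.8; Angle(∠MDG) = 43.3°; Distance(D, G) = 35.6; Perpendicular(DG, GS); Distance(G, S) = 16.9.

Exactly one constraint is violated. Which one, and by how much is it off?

Distance(G, S) = 16.9 — off by 8.70.

M = (0.00, 0.00) ✓; MD at -48.50° ✓; |MD| = 42.80 ✓; ∠MDG = 43.30° ✓; |DG| = 35.60 ✓; ∠(DG, GS) = 90.00° ✓; |GS| = 8.200 ✗.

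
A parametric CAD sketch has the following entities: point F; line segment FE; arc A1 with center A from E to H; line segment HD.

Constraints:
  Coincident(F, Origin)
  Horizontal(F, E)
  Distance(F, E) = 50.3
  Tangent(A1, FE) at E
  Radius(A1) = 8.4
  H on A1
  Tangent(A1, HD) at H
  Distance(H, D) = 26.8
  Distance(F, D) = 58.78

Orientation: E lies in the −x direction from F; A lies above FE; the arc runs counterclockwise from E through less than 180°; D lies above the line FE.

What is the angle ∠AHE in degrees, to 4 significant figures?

40.38°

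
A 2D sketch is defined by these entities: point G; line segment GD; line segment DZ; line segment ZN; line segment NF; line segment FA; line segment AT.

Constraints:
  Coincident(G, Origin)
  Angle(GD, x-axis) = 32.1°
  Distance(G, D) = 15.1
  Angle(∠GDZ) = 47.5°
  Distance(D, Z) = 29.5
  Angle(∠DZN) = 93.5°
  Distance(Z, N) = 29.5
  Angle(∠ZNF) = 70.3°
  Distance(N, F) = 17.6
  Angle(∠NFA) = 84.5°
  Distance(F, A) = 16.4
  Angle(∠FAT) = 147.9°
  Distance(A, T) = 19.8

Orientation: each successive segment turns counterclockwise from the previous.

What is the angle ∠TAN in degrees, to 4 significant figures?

97.92°

G is at the origin; GD runs at 32.1° with length 15.1, so D = (12.79, 8.024). ∠GDZ = 47.5° gives DZ at 164.6° from the x-axis; with |DZ| = 29.5, Z = (-15.65, 15.86). ∠DZN = 93.5° gives ZN at -108.9° from the x-axis; with |ZN| = 29.5, N = (-25.20, -12.05). ∠ZNF = 70.3° gives NF at 0.8000° from the x-axis; with |NF| = 17.6, F = (-7.607, -11.81). ∠NFA = 84.5° gives FA at 96.30° from the x-axis; with |FA| = 16.4, A = (-9.406, 4.495). ∠FAT = 147.9° gives AT at 128.4° from the x-axis; with |AT| = 19.8, T = (-21.70, 20.01). Then cos ∠TAN = AT·AN / (|AT||AN|), giving 97.92°.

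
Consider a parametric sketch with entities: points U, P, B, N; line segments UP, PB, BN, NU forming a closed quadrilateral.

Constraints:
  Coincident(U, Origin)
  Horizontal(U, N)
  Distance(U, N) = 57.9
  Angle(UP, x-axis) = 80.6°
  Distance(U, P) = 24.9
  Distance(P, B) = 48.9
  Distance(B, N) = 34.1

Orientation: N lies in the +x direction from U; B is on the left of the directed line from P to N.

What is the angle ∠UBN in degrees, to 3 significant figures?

66.9°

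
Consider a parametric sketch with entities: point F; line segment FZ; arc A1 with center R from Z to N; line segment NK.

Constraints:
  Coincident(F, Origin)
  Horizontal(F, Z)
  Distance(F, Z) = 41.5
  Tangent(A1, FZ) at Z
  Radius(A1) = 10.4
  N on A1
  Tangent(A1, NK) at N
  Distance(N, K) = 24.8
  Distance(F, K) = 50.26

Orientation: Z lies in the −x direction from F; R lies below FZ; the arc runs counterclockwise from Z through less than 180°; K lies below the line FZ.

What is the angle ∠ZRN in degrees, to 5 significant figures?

127.51°

F is at the origin; FZ is horizontal with |FZ| = 41.5 and Z on the −x side, so Z = (-41.500, 0.0000). The tangent condition forces RZ to be normal to FZ, so R = Z + (0, -10.4) = (-41.500, -10.400). Since RN ⟂ NK (tangency), |RK| = √(10.4² + 24.8²) = 26.892 regardless of where N sits on A1. So K lies on both circle(F, 50.26) and circle(R, 26.892); the below-FZ intersection is K = (-34.651, -36.406). N is the foot of the tangent from K: N = (-49.750, -16.732).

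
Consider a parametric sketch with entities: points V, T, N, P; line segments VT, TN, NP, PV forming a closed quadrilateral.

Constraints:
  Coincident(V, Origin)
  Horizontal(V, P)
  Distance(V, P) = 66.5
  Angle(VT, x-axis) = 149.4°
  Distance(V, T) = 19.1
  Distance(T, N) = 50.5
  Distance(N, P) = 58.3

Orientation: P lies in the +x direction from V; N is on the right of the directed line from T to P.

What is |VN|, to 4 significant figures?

33.12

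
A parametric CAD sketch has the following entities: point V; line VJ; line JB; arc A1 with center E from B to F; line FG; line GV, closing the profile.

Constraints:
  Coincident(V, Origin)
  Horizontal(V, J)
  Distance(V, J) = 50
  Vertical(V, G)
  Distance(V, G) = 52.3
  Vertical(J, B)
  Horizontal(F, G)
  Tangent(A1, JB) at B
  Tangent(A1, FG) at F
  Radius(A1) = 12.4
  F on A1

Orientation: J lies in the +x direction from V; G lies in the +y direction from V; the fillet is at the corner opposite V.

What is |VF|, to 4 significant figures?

64.41

The virtual corner opposite V is at (50.00, 52.30). A1 meets JB tangentially, so EB is at right angles to JB and A1 meets FG tangentially, so EF is at right angles to FG, with radius 12.4, so the center E sits 12.4 in from both sides at E = (37.60, 39.90). That places the tangent points at B = (50.00, 39.90) on JB and F = (37.60, 52.30) on FG. Then |VF| = |F − V| = 64.41.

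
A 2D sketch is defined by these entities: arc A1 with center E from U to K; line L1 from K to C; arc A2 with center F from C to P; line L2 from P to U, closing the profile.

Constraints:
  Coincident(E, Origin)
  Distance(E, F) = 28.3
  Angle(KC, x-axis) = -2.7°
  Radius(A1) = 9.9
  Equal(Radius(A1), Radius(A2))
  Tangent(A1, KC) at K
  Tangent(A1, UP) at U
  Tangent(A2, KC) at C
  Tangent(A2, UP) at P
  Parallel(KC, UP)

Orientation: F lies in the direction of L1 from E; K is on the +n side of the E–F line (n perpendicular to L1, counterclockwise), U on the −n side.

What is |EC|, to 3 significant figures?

30.0

The slot axis is L1's direction at -2.7°, so u = (cos -2.7°, sin -2.7°) = (0.999, -0.0471) and n = (−sin -2.7°, cos -2.7°) = (0.0471, 0.999). E is at the origin and F lies 28.3 along u from E, so F = 28.3·u = (28.3, -1.33). Tangency of A1 to both parallel lines with radius 9.9 puts K and U at E ± 9.9·n: K = (0.466, 9.89), U = (-0.466, -9.89). Equal radii place C and P the same way about F: C = F + 9.9·n = (28.7, 8.56), P = F − 9.9·n = (27.8, -11.2). Then |EC| = |C − E| = 30.0.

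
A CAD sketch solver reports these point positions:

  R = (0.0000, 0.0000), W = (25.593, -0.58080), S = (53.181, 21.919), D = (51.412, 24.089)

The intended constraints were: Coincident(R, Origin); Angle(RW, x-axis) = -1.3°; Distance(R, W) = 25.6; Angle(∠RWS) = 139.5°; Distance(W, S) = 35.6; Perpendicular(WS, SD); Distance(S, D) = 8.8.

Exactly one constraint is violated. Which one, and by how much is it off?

Distance(S, D) = 8.8 — off by 6.00.

R = (0.00, 0.00) ✓; RW at -1.300° ✓; |RW| = 25.60 ✓; ∠RWS = 139.5° ✓; |WS| = 35.60 ✓; ∠(WS, SD) = 89.99° ✓; |SD| = 2.800 ✗.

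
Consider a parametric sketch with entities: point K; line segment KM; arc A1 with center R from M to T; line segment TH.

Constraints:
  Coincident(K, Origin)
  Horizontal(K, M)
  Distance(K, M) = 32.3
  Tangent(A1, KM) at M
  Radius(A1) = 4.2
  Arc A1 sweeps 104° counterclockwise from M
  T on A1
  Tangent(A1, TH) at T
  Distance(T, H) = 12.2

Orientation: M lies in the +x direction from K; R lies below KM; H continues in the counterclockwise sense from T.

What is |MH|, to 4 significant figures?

17.09

K is at the origin; KM is horizontal with |KM| = 32.3 and M on the +x side, so M = (32.30, 0.000). Since A1 is tangent to KM there, RM ⟂ KM, so R = M + (0, -4.2) = (32.30, -4.200). On A1, M sits at bearing 90° from R; a 104° counterclockwise sweep puts T at bearing 194°, so T = R + 4.2·(cos 194°, sin 194°) = (28.22, -5.216). Since A1 is tangent to TH there, RT ⟂ TH, so TH runs along (−sin 194°, cos 194°); with |TH| = 12.2, H = (31.18, -17.05). Then |MH| = |H − M| = 17.09.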